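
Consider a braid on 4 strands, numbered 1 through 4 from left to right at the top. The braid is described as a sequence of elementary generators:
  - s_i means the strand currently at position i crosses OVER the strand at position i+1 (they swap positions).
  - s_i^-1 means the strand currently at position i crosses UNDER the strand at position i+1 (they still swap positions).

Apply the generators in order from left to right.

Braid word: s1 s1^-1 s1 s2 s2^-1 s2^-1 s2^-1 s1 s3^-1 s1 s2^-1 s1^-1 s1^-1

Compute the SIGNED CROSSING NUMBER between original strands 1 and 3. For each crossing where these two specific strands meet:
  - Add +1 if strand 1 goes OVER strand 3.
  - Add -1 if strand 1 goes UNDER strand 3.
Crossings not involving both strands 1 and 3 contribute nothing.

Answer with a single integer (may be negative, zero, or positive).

Answer: 2

Derivation:
Gen 1: crossing 1x2. Both 1&3? no. Sum: 0
Gen 2: crossing 2x1. Both 1&3? no. Sum: 0
Gen 3: crossing 1x2. Both 1&3? no. Sum: 0
Gen 4: 1 over 3. Both 1&3? yes. Contrib: +1. Sum: 1
Gen 5: 3 under 1. Both 1&3? yes. Contrib: +1. Sum: 2
Gen 6: 1 under 3. Both 1&3? yes. Contrib: -1. Sum: 1
Gen 7: 3 under 1. Both 1&3? yes. Contrib: +1. Sum: 2
Gen 8: crossing 2x1. Both 1&3? no. Sum: 2
Gen 9: crossing 3x4. Both 1&3? no. Sum: 2
Gen 10: crossing 1x2. Both 1&3? no. Sum: 2
Gen 11: crossing 1x4. Both 1&3? no. Sum: 2
Gen 12: crossing 2x4. Both 1&3? no. Sum: 2
Gen 13: crossing 4x2. Both 1&3? no. Sum: 2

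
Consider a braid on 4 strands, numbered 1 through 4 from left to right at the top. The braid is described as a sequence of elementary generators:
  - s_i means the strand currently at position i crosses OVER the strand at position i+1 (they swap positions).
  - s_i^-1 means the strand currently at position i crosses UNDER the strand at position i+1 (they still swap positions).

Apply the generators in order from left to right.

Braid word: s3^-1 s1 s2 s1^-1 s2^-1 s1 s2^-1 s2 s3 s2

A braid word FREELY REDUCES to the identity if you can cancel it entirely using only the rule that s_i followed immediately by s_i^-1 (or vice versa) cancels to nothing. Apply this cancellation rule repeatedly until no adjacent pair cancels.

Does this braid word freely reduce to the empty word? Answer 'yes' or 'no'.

Gen 1 (s3^-1): push. Stack: [s3^-1]
Gen 2 (s1): push. Stack: [s3^-1 s1]
Gen 3 (s2): push. Stack: [s3^-1 s1 s2]
Gen 4 (s1^-1): push. Stack: [s3^-1 s1 s2 s1^-1]
Gen 5 (s2^-1): push. Stack: [s3^-1 s1 s2 s1^-1 s2^-1]
Gen 6 (s1): push. Stack: [s3^-1 s1 s2 s1^-1 s2^-1 s1]
Gen 7 (s2^-1): push. Stack: [s3^-1 s1 s2 s1^-1 s2^-1 s1 s2^-1]
Gen 8 (s2): cancels prior s2^-1. Stack: [s3^-1 s1 s2 s1^-1 s2^-1 s1]
Gen 9 (s3): push. Stack: [s3^-1 s1 s2 s1^-1 s2^-1 s1 s3]
Gen 10 (s2): push. Stack: [s3^-1 s1 s2 s1^-1 s2^-1 s1 s3 s2]
Reduced word: s3^-1 s1 s2 s1^-1 s2^-1 s1 s3 s2

Answer: no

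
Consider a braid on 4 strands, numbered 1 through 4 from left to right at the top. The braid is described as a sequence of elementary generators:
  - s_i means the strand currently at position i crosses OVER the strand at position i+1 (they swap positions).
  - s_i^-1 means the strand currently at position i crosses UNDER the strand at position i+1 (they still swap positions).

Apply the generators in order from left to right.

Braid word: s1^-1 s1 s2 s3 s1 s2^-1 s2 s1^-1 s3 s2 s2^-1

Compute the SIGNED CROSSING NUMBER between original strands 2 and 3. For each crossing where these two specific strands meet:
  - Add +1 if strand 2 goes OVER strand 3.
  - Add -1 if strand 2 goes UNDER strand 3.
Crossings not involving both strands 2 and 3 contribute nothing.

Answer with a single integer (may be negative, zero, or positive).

Answer: -1

Derivation:
Gen 1: crossing 1x2. Both 2&3? no. Sum: 0
Gen 2: crossing 2x1. Both 2&3? no. Sum: 0
Gen 3: 2 over 3. Both 2&3? yes. Contrib: +1. Sum: 1
Gen 4: crossing 2x4. Both 2&3? no. Sum: 1
Gen 5: crossing 1x3. Both 2&3? no. Sum: 1
Gen 6: crossing 1x4. Both 2&3? no. Sum: 1
Gen 7: crossing 4x1. Both 2&3? no. Sum: 1
Gen 8: crossing 3x1. Both 2&3? no. Sum: 1
Gen 9: crossing 4x2. Both 2&3? no. Sum: 1
Gen 10: 3 over 2. Both 2&3? yes. Contrib: -1. Sum: 0
Gen 11: 2 under 3. Both 2&3? yes. Contrib: -1. Sum: -1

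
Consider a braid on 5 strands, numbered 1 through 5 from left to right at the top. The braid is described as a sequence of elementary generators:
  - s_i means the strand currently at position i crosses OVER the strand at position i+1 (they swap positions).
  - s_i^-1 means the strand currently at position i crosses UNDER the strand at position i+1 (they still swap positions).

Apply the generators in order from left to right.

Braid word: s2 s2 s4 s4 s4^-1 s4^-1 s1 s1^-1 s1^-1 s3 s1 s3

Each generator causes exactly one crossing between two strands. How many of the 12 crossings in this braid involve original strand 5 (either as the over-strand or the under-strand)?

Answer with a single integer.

Answer: 4

Derivation:
Gen 1: crossing 2x3. Involves strand 5? no. Count so far: 0
Gen 2: crossing 3x2. Involves strand 5? no. Count so far: 0
Gen 3: crossing 4x5. Involves strand 5? yes. Count so far: 1
Gen 4: crossing 5x4. Involves strand 5? yes. Count so far: 2
Gen 5: crossing 4x5. Involves strand 5? yes. Count so far: 3
Gen 6: crossing 5x4. Involves strand 5? yes. Count so far: 4
Gen 7: crossing 1x2. Involves strand 5? no. Count so far: 4
Gen 8: crossing 2x1. Involves strand 5? no. Count so far: 4
Gen 9: crossing 1x2. Involves strand 5? no. Count so far: 4
Gen 10: crossing 3x4. Involves strand 5? no. Count so far: 4
Gen 11: crossing 2x1. Involves strand 5? no. Count so far: 4
Gen 12: crossing 4x3. Involves strand 5? no. Count so far: 4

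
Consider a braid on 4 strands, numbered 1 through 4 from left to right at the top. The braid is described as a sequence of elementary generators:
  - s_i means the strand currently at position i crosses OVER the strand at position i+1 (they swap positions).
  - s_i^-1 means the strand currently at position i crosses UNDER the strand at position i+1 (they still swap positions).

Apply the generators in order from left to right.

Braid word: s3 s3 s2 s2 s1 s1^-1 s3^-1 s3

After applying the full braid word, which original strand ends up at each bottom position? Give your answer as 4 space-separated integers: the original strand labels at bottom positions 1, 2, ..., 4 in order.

Answer: 1 2 3 4

Derivation:
Gen 1 (s3): strand 3 crosses over strand 4. Perm now: [1 2 4 3]
Gen 2 (s3): strand 4 crosses over strand 3. Perm now: [1 2 3 4]
Gen 3 (s2): strand 2 crosses over strand 3. Perm now: [1 3 2 4]
Gen 4 (s2): strand 3 crosses over strand 2. Perm now: [1 2 3 4]
Gen 5 (s1): strand 1 crosses over strand 2. Perm now: [2 1 3 4]
Gen 6 (s1^-1): strand 2 crosses under strand 1. Perm now: [1 2 3 4]
Gen 7 (s3^-1): strand 3 crosses under strand 4. Perm now: [1 2 4 3]
Gen 8 (s3): strand 4 crosses over strand 3. Perm now: [1 2 3 4]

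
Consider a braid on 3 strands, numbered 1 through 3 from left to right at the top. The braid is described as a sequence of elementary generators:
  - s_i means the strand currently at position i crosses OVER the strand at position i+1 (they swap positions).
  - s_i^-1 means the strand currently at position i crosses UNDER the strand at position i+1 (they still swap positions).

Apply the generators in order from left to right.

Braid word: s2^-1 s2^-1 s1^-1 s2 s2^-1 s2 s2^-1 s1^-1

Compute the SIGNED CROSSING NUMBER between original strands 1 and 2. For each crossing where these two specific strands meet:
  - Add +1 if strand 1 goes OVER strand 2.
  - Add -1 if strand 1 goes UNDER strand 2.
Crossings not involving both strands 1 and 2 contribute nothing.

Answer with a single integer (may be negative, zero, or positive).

Answer: 0

Derivation:
Gen 1: crossing 2x3. Both 1&2? no. Sum: 0
Gen 2: crossing 3x2. Both 1&2? no. Sum: 0
Gen 3: 1 under 2. Both 1&2? yes. Contrib: -1. Sum: -1
Gen 4: crossing 1x3. Both 1&2? no. Sum: -1
Gen 5: crossing 3x1. Both 1&2? no. Sum: -1
Gen 6: crossing 1x3. Both 1&2? no. Sum: -1
Gen 7: crossing 3x1. Both 1&2? no. Sum: -1
Gen 8: 2 under 1. Both 1&2? yes. Contrib: +1. Sum: 0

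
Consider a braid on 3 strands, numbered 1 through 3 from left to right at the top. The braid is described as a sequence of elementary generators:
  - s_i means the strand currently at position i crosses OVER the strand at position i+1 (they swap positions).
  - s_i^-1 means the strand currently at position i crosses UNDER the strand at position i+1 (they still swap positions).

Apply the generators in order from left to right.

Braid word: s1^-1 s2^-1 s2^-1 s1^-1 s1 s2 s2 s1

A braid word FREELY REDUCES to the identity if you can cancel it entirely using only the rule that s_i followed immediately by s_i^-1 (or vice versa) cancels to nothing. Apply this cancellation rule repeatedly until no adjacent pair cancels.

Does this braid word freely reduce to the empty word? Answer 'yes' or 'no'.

Gen 1 (s1^-1): push. Stack: [s1^-1]
Gen 2 (s2^-1): push. Stack: [s1^-1 s2^-1]
Gen 3 (s2^-1): push. Stack: [s1^-1 s2^-1 s2^-1]
Gen 4 (s1^-1): push. Stack: [s1^-1 s2^-1 s2^-1 s1^-1]
Gen 5 (s1): cancels prior s1^-1. Stack: [s1^-1 s2^-1 s2^-1]
Gen 6 (s2): cancels prior s2^-1. Stack: [s1^-1 s2^-1]
Gen 7 (s2): cancels prior s2^-1. Stack: [s1^-1]
Gen 8 (s1): cancels prior s1^-1. Stack: []
Reduced word: (empty)

Answer: yes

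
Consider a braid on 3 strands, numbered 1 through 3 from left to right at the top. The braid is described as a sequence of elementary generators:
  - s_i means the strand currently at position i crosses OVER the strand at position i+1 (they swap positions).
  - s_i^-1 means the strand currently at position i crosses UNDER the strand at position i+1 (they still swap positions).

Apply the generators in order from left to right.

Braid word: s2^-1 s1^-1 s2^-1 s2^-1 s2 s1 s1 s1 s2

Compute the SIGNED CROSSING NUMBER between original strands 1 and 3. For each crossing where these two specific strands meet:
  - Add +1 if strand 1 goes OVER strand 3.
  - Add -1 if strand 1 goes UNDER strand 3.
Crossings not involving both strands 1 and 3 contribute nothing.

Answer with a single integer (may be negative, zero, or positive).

Gen 1: crossing 2x3. Both 1&3? no. Sum: 0
Gen 2: 1 under 3. Both 1&3? yes. Contrib: -1. Sum: -1
Gen 3: crossing 1x2. Both 1&3? no. Sum: -1
Gen 4: crossing 2x1. Both 1&3? no. Sum: -1
Gen 5: crossing 1x2. Both 1&3? no. Sum: -1
Gen 6: crossing 3x2. Both 1&3? no. Sum: -1
Gen 7: crossing 2x3. Both 1&3? no. Sum: -1
Gen 8: crossing 3x2. Both 1&3? no. Sum: -1
Gen 9: 3 over 1. Both 1&3? yes. Contrib: -1. Sum: -2

Answer: -2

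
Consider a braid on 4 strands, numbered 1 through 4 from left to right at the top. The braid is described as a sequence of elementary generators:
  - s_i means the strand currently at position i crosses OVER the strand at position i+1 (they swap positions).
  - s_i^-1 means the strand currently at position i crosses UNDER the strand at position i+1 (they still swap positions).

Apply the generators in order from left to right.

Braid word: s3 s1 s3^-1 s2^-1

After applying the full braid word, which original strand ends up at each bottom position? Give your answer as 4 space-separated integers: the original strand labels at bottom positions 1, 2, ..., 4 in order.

Answer: 2 3 1 4

Derivation:
Gen 1 (s3): strand 3 crosses over strand 4. Perm now: [1 2 4 3]
Gen 2 (s1): strand 1 crosses over strand 2. Perm now: [2 1 4 3]
Gen 3 (s3^-1): strand 4 crosses under strand 3. Perm now: [2 1 3 4]
Gen 4 (s2^-1): strand 1 crosses under strand 3. Perm now: [2 3 1 4]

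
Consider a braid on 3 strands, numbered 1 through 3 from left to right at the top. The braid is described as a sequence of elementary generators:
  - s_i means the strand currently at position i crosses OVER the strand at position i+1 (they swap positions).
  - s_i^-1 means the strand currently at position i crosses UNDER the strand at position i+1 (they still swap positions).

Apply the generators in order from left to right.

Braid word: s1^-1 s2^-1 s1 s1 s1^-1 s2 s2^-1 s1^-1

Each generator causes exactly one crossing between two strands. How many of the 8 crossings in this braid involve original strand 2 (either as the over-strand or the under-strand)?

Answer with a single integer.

Gen 1: crossing 1x2. Involves strand 2? yes. Count so far: 1
Gen 2: crossing 1x3. Involves strand 2? no. Count so far: 1
Gen 3: crossing 2x3. Involves strand 2? yes. Count so far: 2
Gen 4: crossing 3x2. Involves strand 2? yes. Count so far: 3
Gen 5: crossing 2x3. Involves strand 2? yes. Count so far: 4
Gen 6: crossing 2x1. Involves strand 2? yes. Count so far: 5
Gen 7: crossing 1x2. Involves strand 2? yes. Count so far: 6
Gen 8: crossing 3x2. Involves strand 2? yes. Count so far: 7

Answer: 7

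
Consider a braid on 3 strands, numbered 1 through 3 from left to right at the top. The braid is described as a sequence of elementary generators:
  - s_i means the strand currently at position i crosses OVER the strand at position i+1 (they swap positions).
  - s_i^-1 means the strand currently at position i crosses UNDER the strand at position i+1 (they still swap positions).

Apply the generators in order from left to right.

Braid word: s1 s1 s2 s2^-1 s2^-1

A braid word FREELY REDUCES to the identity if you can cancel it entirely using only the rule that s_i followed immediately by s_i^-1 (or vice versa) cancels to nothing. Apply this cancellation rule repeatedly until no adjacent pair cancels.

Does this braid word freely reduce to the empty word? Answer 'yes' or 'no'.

Gen 1 (s1): push. Stack: [s1]
Gen 2 (s1): push. Stack: [s1 s1]
Gen 3 (s2): push. Stack: [s1 s1 s2]
Gen 4 (s2^-1): cancels prior s2. Stack: [s1 s1]
Gen 5 (s2^-1): push. Stack: [s1 s1 s2^-1]
Reduced word: s1 s1 s2^-1

Answer: no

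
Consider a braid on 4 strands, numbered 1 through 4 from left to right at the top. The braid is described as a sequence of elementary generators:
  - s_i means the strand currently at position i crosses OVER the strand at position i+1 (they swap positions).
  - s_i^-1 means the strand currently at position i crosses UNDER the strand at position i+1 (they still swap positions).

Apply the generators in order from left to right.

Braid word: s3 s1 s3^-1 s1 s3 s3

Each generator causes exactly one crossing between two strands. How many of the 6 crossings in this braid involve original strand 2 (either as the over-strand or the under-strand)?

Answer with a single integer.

Gen 1: crossing 3x4. Involves strand 2? no. Count so far: 0
Gen 2: crossing 1x2. Involves strand 2? yes. Count so far: 1
Gen 3: crossing 4x3. Involves strand 2? no. Count so far: 1
Gen 4: crossing 2x1. Involves strand 2? yes. Count so far: 2
Gen 5: crossing 3x4. Involves strand 2? no. Count so far: 2
Gen 6: crossing 4x3. Involves strand 2? no. Count so far: 2

Answer: 2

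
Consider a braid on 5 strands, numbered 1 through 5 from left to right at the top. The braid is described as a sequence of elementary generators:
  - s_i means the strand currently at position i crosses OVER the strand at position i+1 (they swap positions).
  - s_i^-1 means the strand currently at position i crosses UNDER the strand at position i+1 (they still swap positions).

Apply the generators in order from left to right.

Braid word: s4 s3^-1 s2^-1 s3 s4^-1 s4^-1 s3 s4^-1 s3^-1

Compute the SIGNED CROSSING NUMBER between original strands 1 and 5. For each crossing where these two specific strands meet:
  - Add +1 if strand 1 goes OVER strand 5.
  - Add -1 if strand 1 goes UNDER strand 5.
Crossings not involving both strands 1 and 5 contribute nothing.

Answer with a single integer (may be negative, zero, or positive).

Gen 1: crossing 4x5. Both 1&5? no. Sum: 0
Gen 2: crossing 3x5. Both 1&5? no. Sum: 0
Gen 3: crossing 2x5. Both 1&5? no. Sum: 0
Gen 4: crossing 2x3. Both 1&5? no. Sum: 0
Gen 5: crossing 2x4. Both 1&5? no. Sum: 0
Gen 6: crossing 4x2. Both 1&5? no. Sum: 0
Gen 7: crossing 3x2. Both 1&5? no. Sum: 0
Gen 8: crossing 3x4. Both 1&5? no. Sum: 0
Gen 9: crossing 2x4. Both 1&5? no. Sum: 0

Answer: 0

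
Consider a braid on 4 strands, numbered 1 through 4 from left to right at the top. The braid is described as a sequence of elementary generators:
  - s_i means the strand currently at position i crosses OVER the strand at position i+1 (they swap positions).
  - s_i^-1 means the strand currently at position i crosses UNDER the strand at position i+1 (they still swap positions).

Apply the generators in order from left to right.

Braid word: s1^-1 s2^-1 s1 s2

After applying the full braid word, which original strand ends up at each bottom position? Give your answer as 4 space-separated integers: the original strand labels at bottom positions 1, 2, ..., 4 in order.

Answer: 3 1 2 4

Derivation:
Gen 1 (s1^-1): strand 1 crosses under strand 2. Perm now: [2 1 3 4]
Gen 2 (s2^-1): strand 1 crosses under strand 3. Perm now: [2 3 1 4]
Gen 3 (s1): strand 2 crosses over strand 3. Perm now: [3 2 1 4]
Gen 4 (s2): strand 2 crosses over strand 1. Perm now: [3 1 2 4]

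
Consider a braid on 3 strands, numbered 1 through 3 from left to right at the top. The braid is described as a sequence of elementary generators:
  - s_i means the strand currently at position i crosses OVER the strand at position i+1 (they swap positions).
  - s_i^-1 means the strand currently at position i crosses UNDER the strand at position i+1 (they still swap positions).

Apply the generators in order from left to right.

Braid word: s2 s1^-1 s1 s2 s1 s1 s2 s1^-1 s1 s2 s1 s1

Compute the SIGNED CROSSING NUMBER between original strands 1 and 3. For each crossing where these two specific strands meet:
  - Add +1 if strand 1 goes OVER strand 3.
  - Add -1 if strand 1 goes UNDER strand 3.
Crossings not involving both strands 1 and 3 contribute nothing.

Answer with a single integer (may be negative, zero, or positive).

Gen 1: crossing 2x3. Both 1&3? no. Sum: 0
Gen 2: 1 under 3. Both 1&3? yes. Contrib: -1. Sum: -1
Gen 3: 3 over 1. Both 1&3? yes. Contrib: -1. Sum: -2
Gen 4: crossing 3x2. Both 1&3? no. Sum: -2
Gen 5: crossing 1x2. Both 1&3? no. Sum: -2
Gen 6: crossing 2x1. Both 1&3? no. Sum: -2
Gen 7: crossing 2x3. Both 1&3? no. Sum: -2
Gen 8: 1 under 3. Both 1&3? yes. Contrib: -1. Sum: -3
Gen 9: 3 over 1. Both 1&3? yes. Contrib: -1. Sum: -4
Gen 10: crossing 3x2. Both 1&3? no. Sum: -4
Gen 11: crossing 1x2. Both 1&3? no. Sum: -4
Gen 12: crossing 2x1. Both 1&3? no. Sum: -4

Answer: -4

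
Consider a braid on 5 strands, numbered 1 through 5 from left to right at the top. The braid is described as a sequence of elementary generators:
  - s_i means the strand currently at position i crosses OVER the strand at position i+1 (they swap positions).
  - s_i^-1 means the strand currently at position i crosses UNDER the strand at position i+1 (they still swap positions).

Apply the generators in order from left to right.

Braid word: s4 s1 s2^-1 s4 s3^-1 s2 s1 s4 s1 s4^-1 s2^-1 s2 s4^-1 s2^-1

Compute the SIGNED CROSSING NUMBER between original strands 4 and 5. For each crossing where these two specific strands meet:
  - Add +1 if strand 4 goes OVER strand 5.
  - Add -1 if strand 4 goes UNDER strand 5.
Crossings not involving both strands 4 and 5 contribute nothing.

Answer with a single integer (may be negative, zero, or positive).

Gen 1: 4 over 5. Both 4&5? yes. Contrib: +1. Sum: 1
Gen 2: crossing 1x2. Both 4&5? no. Sum: 1
Gen 3: crossing 1x3. Both 4&5? no. Sum: 1
Gen 4: 5 over 4. Both 4&5? yes. Contrib: -1. Sum: 0
Gen 5: crossing 1x4. Both 4&5? no. Sum: 0
Gen 6: crossing 3x4. Both 4&5? no. Sum: 0
Gen 7: crossing 2x4. Both 4&5? no. Sum: 0
Gen 8: crossing 1x5. Both 4&5? no. Sum: 0
Gen 9: crossing 4x2. Both 4&5? no. Sum: 0
Gen 10: crossing 5x1. Both 4&5? no. Sum: 0
Gen 11: crossing 4x3. Both 4&5? no. Sum: 0
Gen 12: crossing 3x4. Both 4&5? no. Sum: 0
Gen 13: crossing 1x5. Both 4&5? no. Sum: 0
Gen 14: crossing 4x3. Both 4&5? no. Sum: 0

Answer: 0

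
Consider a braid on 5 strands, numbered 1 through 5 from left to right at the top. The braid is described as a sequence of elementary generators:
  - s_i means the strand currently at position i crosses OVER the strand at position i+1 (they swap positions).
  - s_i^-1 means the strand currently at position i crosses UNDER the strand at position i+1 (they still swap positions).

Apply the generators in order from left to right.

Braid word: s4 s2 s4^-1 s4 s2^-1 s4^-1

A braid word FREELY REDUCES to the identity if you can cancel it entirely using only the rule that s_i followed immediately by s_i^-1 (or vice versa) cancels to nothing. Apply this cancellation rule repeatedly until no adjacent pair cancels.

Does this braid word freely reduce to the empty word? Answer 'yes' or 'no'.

Gen 1 (s4): push. Stack: [s4]
Gen 2 (s2): push. Stack: [s4 s2]
Gen 3 (s4^-1): push. Stack: [s4 s2 s4^-1]
Gen 4 (s4): cancels prior s4^-1. Stack: [s4 s2]
Gen 5 (s2^-1): cancels prior s2. Stack: [s4]
Gen 6 (s4^-1): cancels prior s4. Stack: []
Reduced word: (empty)

Answer: yes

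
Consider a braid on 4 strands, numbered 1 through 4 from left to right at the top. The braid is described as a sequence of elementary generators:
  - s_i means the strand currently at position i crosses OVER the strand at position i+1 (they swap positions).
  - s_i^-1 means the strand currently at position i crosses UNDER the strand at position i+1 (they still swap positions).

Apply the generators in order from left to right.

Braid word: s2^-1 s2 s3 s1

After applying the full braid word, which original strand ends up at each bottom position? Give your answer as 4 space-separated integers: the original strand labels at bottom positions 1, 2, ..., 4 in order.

Gen 1 (s2^-1): strand 2 crosses under strand 3. Perm now: [1 3 2 4]
Gen 2 (s2): strand 3 crosses over strand 2. Perm now: [1 2 3 4]
Gen 3 (s3): strand 3 crosses over strand 4. Perm now: [1 2 4 3]
Gen 4 (s1): strand 1 crosses over strand 2. Perm now: [2 1 4 3]

Answer: 2 1 4 3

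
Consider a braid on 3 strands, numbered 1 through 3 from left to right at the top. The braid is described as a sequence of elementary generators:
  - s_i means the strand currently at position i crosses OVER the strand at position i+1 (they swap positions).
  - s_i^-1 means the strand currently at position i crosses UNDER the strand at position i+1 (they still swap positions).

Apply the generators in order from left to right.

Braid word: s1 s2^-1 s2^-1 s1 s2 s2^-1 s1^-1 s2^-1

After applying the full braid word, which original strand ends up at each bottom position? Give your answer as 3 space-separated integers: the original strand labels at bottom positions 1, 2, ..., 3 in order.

Answer: 2 3 1

Derivation:
Gen 1 (s1): strand 1 crosses over strand 2. Perm now: [2 1 3]
Gen 2 (s2^-1): strand 1 crosses under strand 3. Perm now: [2 3 1]
Gen 3 (s2^-1): strand 3 crosses under strand 1. Perm now: [2 1 3]
Gen 4 (s1): strand 2 crosses over strand 1. Perm now: [1 2 3]
Gen 5 (s2): strand 2 crosses over strand 3. Perm now: [1 3 2]
Gen 6 (s2^-1): strand 3 crosses under strand 2. Perm now: [1 2 3]
Gen 7 (s1^-1): strand 1 crosses under strand 2. Perm now: [2 1 3]
Gen 8 (s2^-1): strand 1 crosses under strand 3. Perm now: [2 3 1]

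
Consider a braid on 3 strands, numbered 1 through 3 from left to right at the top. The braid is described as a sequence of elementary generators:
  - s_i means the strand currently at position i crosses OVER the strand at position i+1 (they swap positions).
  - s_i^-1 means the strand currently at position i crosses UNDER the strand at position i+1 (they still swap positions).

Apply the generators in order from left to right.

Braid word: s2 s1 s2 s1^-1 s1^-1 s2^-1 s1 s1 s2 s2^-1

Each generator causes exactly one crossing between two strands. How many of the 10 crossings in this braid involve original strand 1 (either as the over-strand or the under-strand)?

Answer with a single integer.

Answer: 7

Derivation:
Gen 1: crossing 2x3. Involves strand 1? no. Count so far: 0
Gen 2: crossing 1x3. Involves strand 1? yes. Count so far: 1
Gen 3: crossing 1x2. Involves strand 1? yes. Count so far: 2
Gen 4: crossing 3x2. Involves strand 1? no. Count so far: 2
Gen 5: crossing 2x3. Involves strand 1? no. Count so far: 2
Gen 6: crossing 2x1. Involves strand 1? yes. Count so far: 3
Gen 7: crossing 3x1. Involves strand 1? yes. Count so far: 4
Gen 8: crossing 1x3. Involves strand 1? yes. Count so far: 5
Gen 9: crossing 1x2. Involves strand 1? yes. Count so far: 6
Gen 10: crossing 2x1. Involves strand 1? yes. Count so far: 7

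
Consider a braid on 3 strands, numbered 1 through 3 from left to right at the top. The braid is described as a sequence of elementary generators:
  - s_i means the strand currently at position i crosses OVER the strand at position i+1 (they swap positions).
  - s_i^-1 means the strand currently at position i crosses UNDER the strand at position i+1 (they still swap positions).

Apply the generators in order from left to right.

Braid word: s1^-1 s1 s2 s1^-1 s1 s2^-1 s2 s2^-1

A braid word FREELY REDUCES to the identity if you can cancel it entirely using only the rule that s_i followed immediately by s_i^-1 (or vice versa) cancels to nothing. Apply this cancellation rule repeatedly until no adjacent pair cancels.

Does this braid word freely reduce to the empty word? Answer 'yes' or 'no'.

Gen 1 (s1^-1): push. Stack: [s1^-1]
Gen 2 (s1): cancels prior s1^-1. Stack: []
Gen 3 (s2): push. Stack: [s2]
Gen 4 (s1^-1): push. Stack: [s2 s1^-1]
Gen 5 (s1): cancels prior s1^-1. Stack: [s2]
Gen 6 (s2^-1): cancels prior s2. Stack: []
Gen 7 (s2): push. Stack: [s2]
Gen 8 (s2^-1): cancels prior s2. Stack: []
Reduced word: (empty)

Answer: yes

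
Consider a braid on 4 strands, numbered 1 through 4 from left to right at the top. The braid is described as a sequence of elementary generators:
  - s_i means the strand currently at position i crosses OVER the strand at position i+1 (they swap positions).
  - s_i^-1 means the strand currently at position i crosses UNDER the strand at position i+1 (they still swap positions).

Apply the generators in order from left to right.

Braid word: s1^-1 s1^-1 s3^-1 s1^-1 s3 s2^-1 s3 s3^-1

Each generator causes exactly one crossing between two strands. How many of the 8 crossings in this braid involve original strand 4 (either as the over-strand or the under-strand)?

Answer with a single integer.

Gen 1: crossing 1x2. Involves strand 4? no. Count so far: 0
Gen 2: crossing 2x1. Involves strand 4? no. Count so far: 0
Gen 3: crossing 3x4. Involves strand 4? yes. Count so far: 1
Gen 4: crossing 1x2. Involves strand 4? no. Count so far: 1
Gen 5: crossing 4x3. Involves strand 4? yes. Count so far: 2
Gen 6: crossing 1x3. Involves strand 4? no. Count so far: 2
Gen 7: crossing 1x4. Involves strand 4? yes. Count so far: 3
Gen 8: crossing 4x1. Involves strand 4? yes. Count so far: 4

Answer: 4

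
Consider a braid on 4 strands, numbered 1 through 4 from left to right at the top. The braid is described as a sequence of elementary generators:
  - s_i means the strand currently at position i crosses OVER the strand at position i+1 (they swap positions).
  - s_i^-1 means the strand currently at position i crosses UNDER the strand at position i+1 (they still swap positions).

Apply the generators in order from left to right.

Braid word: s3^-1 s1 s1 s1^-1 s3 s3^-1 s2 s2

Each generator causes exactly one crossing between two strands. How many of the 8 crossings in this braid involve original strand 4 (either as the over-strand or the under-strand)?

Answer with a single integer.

Gen 1: crossing 3x4. Involves strand 4? yes. Count so far: 1
Gen 2: crossing 1x2. Involves strand 4? no. Count so far: 1
Gen 3: crossing 2x1. Involves strand 4? no. Count so far: 1
Gen 4: crossing 1x2. Involves strand 4? no. Count so far: 1
Gen 5: crossing 4x3. Involves strand 4? yes. Count so far: 2
Gen 6: crossing 3x4. Involves strand 4? yes. Count so far: 3
Gen 7: crossing 1x4. Involves strand 4? yes. Count so far: 4
Gen 8: crossing 4x1. Involves strand 4? yes. Count so far: 5

Answer: 5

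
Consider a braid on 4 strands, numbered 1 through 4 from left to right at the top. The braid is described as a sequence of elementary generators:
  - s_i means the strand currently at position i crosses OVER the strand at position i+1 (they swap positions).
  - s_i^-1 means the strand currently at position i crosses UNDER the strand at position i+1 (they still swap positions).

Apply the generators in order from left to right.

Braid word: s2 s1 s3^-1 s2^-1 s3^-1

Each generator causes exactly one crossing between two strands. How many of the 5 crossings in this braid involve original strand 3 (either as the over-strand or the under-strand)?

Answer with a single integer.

Gen 1: crossing 2x3. Involves strand 3? yes. Count so far: 1
Gen 2: crossing 1x3. Involves strand 3? yes. Count so far: 2
Gen 3: crossing 2x4. Involves strand 3? no. Count so far: 2
Gen 4: crossing 1x4. Involves strand 3? no. Count so far: 2
Gen 5: crossing 1x2. Involves strand 3? no. Count so far: 2

Answer: 2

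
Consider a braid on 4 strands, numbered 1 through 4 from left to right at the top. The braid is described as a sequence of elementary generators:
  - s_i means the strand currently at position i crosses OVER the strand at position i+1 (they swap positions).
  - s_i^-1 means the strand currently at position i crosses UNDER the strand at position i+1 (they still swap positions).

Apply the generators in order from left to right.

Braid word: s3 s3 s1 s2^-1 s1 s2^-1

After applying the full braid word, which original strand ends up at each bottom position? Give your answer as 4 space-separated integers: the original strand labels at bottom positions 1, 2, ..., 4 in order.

Answer: 3 1 2 4

Derivation:
Gen 1 (s3): strand 3 crosses over strand 4. Perm now: [1 2 4 3]
Gen 2 (s3): strand 4 crosses over strand 3. Perm now: [1 2 3 4]
Gen 3 (s1): strand 1 crosses over strand 2. Perm now: [2 1 3 4]
Gen 4 (s2^-1): strand 1 crosses under strand 3. Perm now: [2 3 1 4]
Gen 5 (s1): strand 2 crosses over strand 3. Perm now: [3 2 1 4]
Gen 6 (s2^-1): strand 2 crosses under strand 1. Perm now: [3 1 2 4]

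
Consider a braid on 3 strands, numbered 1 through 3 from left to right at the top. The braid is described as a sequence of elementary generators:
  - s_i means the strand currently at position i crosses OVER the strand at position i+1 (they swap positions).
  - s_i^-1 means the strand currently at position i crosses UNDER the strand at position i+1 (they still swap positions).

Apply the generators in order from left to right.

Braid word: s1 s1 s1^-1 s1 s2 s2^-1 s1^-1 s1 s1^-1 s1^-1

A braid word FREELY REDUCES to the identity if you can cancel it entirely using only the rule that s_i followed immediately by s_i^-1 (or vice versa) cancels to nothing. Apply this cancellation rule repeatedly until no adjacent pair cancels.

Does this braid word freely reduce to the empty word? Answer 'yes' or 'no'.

Gen 1 (s1): push. Stack: [s1]
Gen 2 (s1): push. Stack: [s1 s1]
Gen 3 (s1^-1): cancels prior s1. Stack: [s1]
Gen 4 (s1): push. Stack: [s1 s1]
Gen 5 (s2): push. Stack: [s1 s1 s2]
Gen 6 (s2^-1): cancels prior s2. Stack: [s1 s1]
Gen 7 (s1^-1): cancels prior s1. Stack: [s1]
Gen 8 (s1): push. Stack: [s1 s1]
Gen 9 (s1^-1): cancels prior s1. Stack: [s1]
Gen 10 (s1^-1): cancels prior s1. Stack: []
Reduced word: (empty)

Answer: yes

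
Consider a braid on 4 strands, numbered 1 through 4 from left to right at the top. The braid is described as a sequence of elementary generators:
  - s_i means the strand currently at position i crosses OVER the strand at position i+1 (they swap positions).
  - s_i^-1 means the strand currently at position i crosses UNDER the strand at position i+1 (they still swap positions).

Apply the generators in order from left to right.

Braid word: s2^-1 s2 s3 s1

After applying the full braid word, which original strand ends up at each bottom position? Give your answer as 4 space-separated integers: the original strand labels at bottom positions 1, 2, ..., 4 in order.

Answer: 2 1 4 3

Derivation:
Gen 1 (s2^-1): strand 2 crosses under strand 3. Perm now: [1 3 2 4]
Gen 2 (s2): strand 3 crosses over strand 2. Perm now: [1 2 3 4]
Gen 3 (s3): strand 3 crosses over strand 4. Perm now: [1 2 4 3]
Gen 4 (s1): strand 1 crosses over strand 2. Perm now: [2 1 4 3]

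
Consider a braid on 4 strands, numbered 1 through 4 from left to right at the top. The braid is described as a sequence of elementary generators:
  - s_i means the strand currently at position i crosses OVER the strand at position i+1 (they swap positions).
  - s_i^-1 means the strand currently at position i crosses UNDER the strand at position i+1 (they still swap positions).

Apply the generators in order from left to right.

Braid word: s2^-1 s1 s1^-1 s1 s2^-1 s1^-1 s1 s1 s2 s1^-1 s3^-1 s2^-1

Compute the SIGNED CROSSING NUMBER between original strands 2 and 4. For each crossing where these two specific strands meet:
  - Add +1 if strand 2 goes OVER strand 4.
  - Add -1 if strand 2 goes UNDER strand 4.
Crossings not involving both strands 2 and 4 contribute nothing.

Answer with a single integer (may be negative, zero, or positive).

Answer: -1

Derivation:
Gen 1: crossing 2x3. Both 2&4? no. Sum: 0
Gen 2: crossing 1x3. Both 2&4? no. Sum: 0
Gen 3: crossing 3x1. Both 2&4? no. Sum: 0
Gen 4: crossing 1x3. Both 2&4? no. Sum: 0
Gen 5: crossing 1x2. Both 2&4? no. Sum: 0
Gen 6: crossing 3x2. Both 2&4? no. Sum: 0
Gen 7: crossing 2x3. Both 2&4? no. Sum: 0
Gen 8: crossing 3x2. Both 2&4? no. Sum: 0
Gen 9: crossing 3x1. Both 2&4? no. Sum: 0
Gen 10: crossing 2x1. Both 2&4? no. Sum: 0
Gen 11: crossing 3x4. Both 2&4? no. Sum: 0
Gen 12: 2 under 4. Both 2&4? yes. Contrib: -1. Sum: -1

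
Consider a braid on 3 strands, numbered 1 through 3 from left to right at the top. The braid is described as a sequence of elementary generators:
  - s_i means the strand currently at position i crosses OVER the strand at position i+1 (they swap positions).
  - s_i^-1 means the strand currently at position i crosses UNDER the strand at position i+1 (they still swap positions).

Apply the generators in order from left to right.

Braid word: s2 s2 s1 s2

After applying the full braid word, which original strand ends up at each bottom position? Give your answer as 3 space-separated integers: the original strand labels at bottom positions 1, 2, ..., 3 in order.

Gen 1 (s2): strand 2 crosses over strand 3. Perm now: [1 3 2]
Gen 2 (s2): strand 3 crosses over strand 2. Perm now: [1 2 3]
Gen 3 (s1): strand 1 crosses over strand 2. Perm now: [2 1 3]
Gen 4 (s2): strand 1 crosses over strand 3. Perm now: [2 3 1]

Answer: 2 3 1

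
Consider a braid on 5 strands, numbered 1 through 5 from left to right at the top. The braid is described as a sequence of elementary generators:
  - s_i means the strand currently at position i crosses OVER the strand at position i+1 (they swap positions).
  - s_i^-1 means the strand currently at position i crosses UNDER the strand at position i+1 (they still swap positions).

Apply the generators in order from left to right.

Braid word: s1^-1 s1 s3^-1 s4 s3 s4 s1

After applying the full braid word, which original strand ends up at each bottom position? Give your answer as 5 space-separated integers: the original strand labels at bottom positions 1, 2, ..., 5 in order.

Answer: 2 1 5 3 4

Derivation:
Gen 1 (s1^-1): strand 1 crosses under strand 2. Perm now: [2 1 3 4 5]
Gen 2 (s1): strand 2 crosses over strand 1. Perm now: [1 2 3 4 5]
Gen 3 (s3^-1): strand 3 crosses under strand 4. Perm now: [1 2 4 3 5]
Gen 4 (s4): strand 3 crosses over strand 5. Perm now: [1 2 4 5 3]
Gen 5 (s3): strand 4 crosses over strand 5. Perm now: [1 2 5 4 3]
Gen 6 (s4): strand 4 crosses over strand 3. Perm now: [1 2 5 3 4]
Gen 7 (s1): strand 1 crosses over strand 2. Perm now: [2 1 5 3 4]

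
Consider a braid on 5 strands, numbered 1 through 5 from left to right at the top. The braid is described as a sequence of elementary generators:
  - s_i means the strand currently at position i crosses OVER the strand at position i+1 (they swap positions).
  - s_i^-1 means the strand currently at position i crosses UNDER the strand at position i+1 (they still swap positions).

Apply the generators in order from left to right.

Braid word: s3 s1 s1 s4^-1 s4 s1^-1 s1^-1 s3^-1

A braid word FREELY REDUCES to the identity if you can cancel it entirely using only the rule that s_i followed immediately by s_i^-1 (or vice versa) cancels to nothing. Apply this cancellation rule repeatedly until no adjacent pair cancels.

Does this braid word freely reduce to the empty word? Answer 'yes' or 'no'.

Answer: yes

Derivation:
Gen 1 (s3): push. Stack: [s3]
Gen 2 (s1): push. Stack: [s3 s1]
Gen 3 (s1): push. Stack: [s3 s1 s1]
Gen 4 (s4^-1): push. Stack: [s3 s1 s1 s4^-1]
Gen 5 (s4): cancels prior s4^-1. Stack: [s3 s1 s1]
Gen 6 (s1^-1): cancels prior s1. Stack: [s3 s1]
Gen 7 (s1^-1): cancels prior s1. Stack: [s3]
Gen 8 (s3^-1): cancels prior s3. Stack: []
Reduced word: (empty)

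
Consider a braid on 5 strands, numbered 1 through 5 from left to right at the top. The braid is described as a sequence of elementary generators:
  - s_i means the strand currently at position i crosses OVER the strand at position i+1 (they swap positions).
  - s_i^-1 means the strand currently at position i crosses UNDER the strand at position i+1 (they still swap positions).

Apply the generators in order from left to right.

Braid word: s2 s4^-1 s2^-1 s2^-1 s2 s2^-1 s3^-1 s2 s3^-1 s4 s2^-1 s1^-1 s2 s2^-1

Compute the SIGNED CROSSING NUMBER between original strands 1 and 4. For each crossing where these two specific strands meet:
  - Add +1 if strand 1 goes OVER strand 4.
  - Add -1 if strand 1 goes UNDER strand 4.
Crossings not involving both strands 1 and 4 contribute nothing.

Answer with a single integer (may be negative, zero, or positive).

Answer: 0

Derivation:
Gen 1: crossing 2x3. Both 1&4? no. Sum: 0
Gen 2: crossing 4x5. Both 1&4? no. Sum: 0
Gen 3: crossing 3x2. Both 1&4? no. Sum: 0
Gen 4: crossing 2x3. Both 1&4? no. Sum: 0
Gen 5: crossing 3x2. Both 1&4? no. Sum: 0
Gen 6: crossing 2x3. Both 1&4? no. Sum: 0
Gen 7: crossing 2x5. Both 1&4? no. Sum: 0
Gen 8: crossing 3x5. Both 1&4? no. Sum: 0
Gen 9: crossing 3x2. Both 1&4? no. Sum: 0
Gen 10: crossing 3x4. Both 1&4? no. Sum: 0
Gen 11: crossing 5x2. Both 1&4? no. Sum: 0
Gen 12: crossing 1x2. Both 1&4? no. Sum: 0
Gen 13: crossing 1x5. Both 1&4? no. Sum: 0
Gen 14: crossing 5x1. Both 1&4? no. Sum: 0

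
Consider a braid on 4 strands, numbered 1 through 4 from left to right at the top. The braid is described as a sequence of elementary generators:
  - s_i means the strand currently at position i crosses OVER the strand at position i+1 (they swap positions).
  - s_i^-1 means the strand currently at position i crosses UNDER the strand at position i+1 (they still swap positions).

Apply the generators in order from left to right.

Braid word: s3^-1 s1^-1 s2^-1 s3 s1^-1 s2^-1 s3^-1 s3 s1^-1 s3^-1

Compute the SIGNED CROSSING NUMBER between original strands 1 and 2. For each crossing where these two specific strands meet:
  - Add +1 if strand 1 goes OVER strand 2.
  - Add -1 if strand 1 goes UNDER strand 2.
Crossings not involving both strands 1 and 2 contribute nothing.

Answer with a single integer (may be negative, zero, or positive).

Answer: 2

Derivation:
Gen 1: crossing 3x4. Both 1&2? no. Sum: 0
Gen 2: 1 under 2. Both 1&2? yes. Contrib: -1. Sum: -1
Gen 3: crossing 1x4. Both 1&2? no. Sum: -1
Gen 4: crossing 1x3. Both 1&2? no. Sum: -1
Gen 5: crossing 2x4. Both 1&2? no. Sum: -1
Gen 6: crossing 2x3. Both 1&2? no. Sum: -1
Gen 7: 2 under 1. Both 1&2? yes. Contrib: +1. Sum: 0
Gen 8: 1 over 2. Both 1&2? yes. Contrib: +1. Sum: 1
Gen 9: crossing 4x3. Both 1&2? no. Sum: 1
Gen 10: 2 under 1. Both 1&2? yes. Contrib: +1. Sum: 2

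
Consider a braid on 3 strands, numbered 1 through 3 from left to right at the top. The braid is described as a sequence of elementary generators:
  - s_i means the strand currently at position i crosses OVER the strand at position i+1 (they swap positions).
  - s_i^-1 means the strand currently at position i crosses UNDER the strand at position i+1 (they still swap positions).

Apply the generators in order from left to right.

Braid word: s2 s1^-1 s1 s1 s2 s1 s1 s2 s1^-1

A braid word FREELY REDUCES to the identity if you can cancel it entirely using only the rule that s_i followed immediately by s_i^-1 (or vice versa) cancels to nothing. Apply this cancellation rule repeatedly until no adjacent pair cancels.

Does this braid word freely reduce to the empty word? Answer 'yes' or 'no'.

Answer: no

Derivation:
Gen 1 (s2): push. Stack: [s2]
Gen 2 (s1^-1): push. Stack: [s2 s1^-1]
Gen 3 (s1): cancels prior s1^-1. Stack: [s2]
Gen 4 (s1): push. Stack: [s2 s1]
Gen 5 (s2): push. Stack: [s2 s1 s2]
Gen 6 (s1): push. Stack: [s2 s1 s2 s1]
Gen 7 (s1): push. Stack: [s2 s1 s2 s1 s1]
Gen 8 (s2): push. Stack: [s2 s1 s2 s1 s1 s2]
Gen 9 (s1^-1): push. Stack: [s2 s1 s2 s1 s1 s2 s1^-1]
Reduced word: s2 s1 s2 s1 s1 s2 s1^-1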